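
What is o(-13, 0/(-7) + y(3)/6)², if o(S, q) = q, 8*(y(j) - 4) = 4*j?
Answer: 121/144 ≈ 0.84028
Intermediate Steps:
y(j) = 4 + j/2 (y(j) = 4 + (4*j)/8 = 4 + j/2)
o(-13, 0/(-7) + y(3)/6)² = (0/(-7) + (4 + (½)*3)/6)² = (0*(-⅐) + (4 + 3/2)*(⅙))² = (0 + (11/2)*(⅙))² = (0 + 11/12)² = (11/12)² = 121/144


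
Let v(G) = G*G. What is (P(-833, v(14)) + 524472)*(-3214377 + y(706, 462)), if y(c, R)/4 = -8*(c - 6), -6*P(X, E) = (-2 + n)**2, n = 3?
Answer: -10185590203687/6 ≈ -1.6976e+12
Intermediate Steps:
v(G) = G**2
P(X, E) = -1/6 (P(X, E) = -(-2 + 3)**2/6 = -1/6*1**2 = -1/6*1 = -1/6)
y(c, R) = 192 - 32*c (y(c, R) = 4*(-8*(c - 6)) = 4*(-8*(-6 + c)) = 4*(48 - 8*c) = 192 - 32*c)
(P(-833, v(14)) + 524472)*(-3214377 + y(706, 462)) = (-1/6 + 524472)*(-3214377 + (192 - 32*706)) = 3146831*(-3214377 + (192 - 22592))/6 = 3146831*(-3214377 - 22400)/6 = (3146831/6)*(-3236777) = -10185590203687/6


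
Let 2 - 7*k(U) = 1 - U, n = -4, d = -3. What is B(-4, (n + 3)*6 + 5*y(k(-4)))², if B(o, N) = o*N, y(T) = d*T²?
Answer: 2944656/2401 ≈ 1226.4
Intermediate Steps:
k(U) = ⅐ + U/7 (k(U) = 2/7 - (1 - U)/7 = 2/7 + (-⅐ + U/7) = ⅐ + U/7)
y(T) = -3*T²
B(o, N) = N*o
B(-4, (n + 3)*6 + 5*y(k(-4)))² = (((-4 + 3)*6 + 5*(-3*(⅐ + (⅐)*(-4))²))*(-4))² = ((-1*6 + 5*(-3*(⅐ - 4/7)²))*(-4))² = ((-6 + 5*(-3*(-3/7)²))*(-4))² = ((-6 + 5*(-3*9/49))*(-4))² = ((-6 + 5*(-27/49))*(-4))² = ((-6 - 135/49)*(-4))² = (-429/49*(-4))² = (1716/49)² = 2944656/2401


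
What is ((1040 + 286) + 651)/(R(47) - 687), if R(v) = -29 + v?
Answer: -659/223 ≈ -2.9552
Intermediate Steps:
((1040 + 286) + 651)/(R(47) - 687) = ((1040 + 286) + 651)/((-29 + 47) - 687) = (1326 + 651)/(18 - 687) = 1977/(-669) = 1977*(-1/669) = -659/223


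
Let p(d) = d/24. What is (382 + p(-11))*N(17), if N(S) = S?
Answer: 155669/24 ≈ 6486.2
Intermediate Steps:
p(d) = d/24 (p(d) = d*(1/24) = d/24)
(382 + p(-11))*N(17) = (382 + (1/24)*(-11))*17 = (382 - 11/24)*17 = (9157/24)*17 = 155669/24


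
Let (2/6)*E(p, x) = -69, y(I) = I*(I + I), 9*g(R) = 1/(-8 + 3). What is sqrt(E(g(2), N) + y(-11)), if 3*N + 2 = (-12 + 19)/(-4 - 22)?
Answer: sqrt(35) ≈ 5.9161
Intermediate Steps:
g(R) = -1/45 (g(R) = 1/(9*(-8 + 3)) = (1/9)/(-5) = (1/9)*(-1/5) = -1/45)
N = -59/78 (N = -2/3 + ((-12 + 19)/(-4 - 22))/3 = -2/3 + (7/(-26))/3 = -2/3 + (7*(-1/26))/3 = -2/3 + (1/3)*(-7/26) = -2/3 - 7/78 = -59/78 ≈ -0.75641)
y(I) = 2*I**2 (y(I) = I*(2*I) = 2*I**2)
E(p, x) = -207 (E(p, x) = 3*(-69) = -207)
sqrt(E(g(2), N) + y(-11)) = sqrt(-207 + 2*(-11)**2) = sqrt(-207 + 2*121) = sqrt(-207 + 242) = sqrt(35)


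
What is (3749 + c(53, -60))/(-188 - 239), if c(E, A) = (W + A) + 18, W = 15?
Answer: -3722/427 ≈ -8.7166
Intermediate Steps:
c(E, A) = 33 + A (c(E, A) = (15 + A) + 18 = 33 + A)
(3749 + c(53, -60))/(-188 - 239) = (3749 + (33 - 60))/(-188 - 239) = (3749 - 27)/(-427) = 3722*(-1/427) = -3722/427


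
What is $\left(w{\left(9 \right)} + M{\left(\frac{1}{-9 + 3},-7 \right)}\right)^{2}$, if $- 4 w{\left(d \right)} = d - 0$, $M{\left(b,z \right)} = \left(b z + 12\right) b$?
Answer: $\frac{1600}{81} \approx 19.753$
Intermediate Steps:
$M{\left(b,z \right)} = b \left(12 + b z\right)$ ($M{\left(b,z \right)} = \left(12 + b z\right) b = b \left(12 + b z\right)$)
$w{\left(d \right)} = - \frac{d}{4}$ ($w{\left(d \right)} = - \frac{d - 0}{4} = - \frac{d + 0}{4} = - \frac{d}{4}$)
$\left(w{\left(9 \right)} + M{\left(\frac{1}{-9 + 3},-7 \right)}\right)^{2} = \left(\left(- \frac{1}{4}\right) 9 + \frac{12 + \frac{1}{-9 + 3} \left(-7\right)}{-9 + 3}\right)^{2} = \left(- \frac{9}{4} + \frac{12 + \frac{1}{-6} \left(-7\right)}{-6}\right)^{2} = \left(- \frac{9}{4} - \frac{12 - - \frac{7}{6}}{6}\right)^{2} = \left(- \frac{9}{4} - \frac{12 + \frac{7}{6}}{6}\right)^{2} = \left(- \frac{9}{4} - \frac{79}{36}\right)^{2} = \left(- \frac{40}{9}\right)^{2} = \frac{1600}{81}$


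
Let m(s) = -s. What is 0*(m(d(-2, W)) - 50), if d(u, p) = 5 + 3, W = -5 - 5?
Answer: 0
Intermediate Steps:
W = -10
d(u, p) = 8
0*(m(d(-2, W)) - 50) = 0*(-1*8 - 50) = 0*(-8 - 50) = 0*(-58) = 0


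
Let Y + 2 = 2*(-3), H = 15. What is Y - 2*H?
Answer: -38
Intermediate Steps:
Y = -8 (Y = -2 + 2*(-3) = -2 - 6 = -8)
Y - 2*H = -8 - 2*15 = -8 - 30 = -38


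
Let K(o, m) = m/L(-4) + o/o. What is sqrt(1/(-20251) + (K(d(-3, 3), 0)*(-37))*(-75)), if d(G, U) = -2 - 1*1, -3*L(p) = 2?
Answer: 2*sqrt(284508951881)/20251 ≈ 52.678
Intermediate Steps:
L(p) = -2/3 (L(p) = -1/3*2 = -2/3)
d(G, U) = -3 (d(G, U) = -2 - 1 = -3)
K(o, m) = 1 - 3*m/2 (K(o, m) = m/(-2/3) + o/o = m*(-3/2) + 1 = -3*m/2 + 1 = 1 - 3*m/2)
sqrt(1/(-20251) + (K(d(-3, 3), 0)*(-37))*(-75)) = sqrt(1/(-20251) + ((1 - 3/2*0)*(-37))*(-75)) = sqrt(-1/20251 + ((1 + 0)*(-37))*(-75)) = sqrt(-1/20251 + (1*(-37))*(-75)) = sqrt(-1/20251 - 37*(-75)) = sqrt(-1/20251 + 2775) = sqrt(56196524/20251) = 2*sqrt(284508951881)/20251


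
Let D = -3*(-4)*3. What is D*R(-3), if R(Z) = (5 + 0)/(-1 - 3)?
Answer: -45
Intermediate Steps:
R(Z) = -5/4 (R(Z) = 5/(-4) = 5*(-¼) = -5/4)
D = 36 (D = 12*3 = 36)
D*R(-3) = 36*(-5/4) = -45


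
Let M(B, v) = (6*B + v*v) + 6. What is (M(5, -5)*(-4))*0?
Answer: 0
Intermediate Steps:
M(B, v) = 6 + v**2 + 6*B (M(B, v) = (6*B + v**2) + 6 = (v**2 + 6*B) + 6 = 6 + v**2 + 6*B)
(M(5, -5)*(-4))*0 = ((6 + (-5)**2 + 6*5)*(-4))*0 = ((6 + 25 + 30)*(-4))*0 = (61*(-4))*0 = -244*0 = 0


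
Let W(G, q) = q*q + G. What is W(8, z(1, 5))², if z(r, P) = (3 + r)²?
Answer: 69696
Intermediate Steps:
W(G, q) = G + q² (W(G, q) = q² + G = G + q²)
W(8, z(1, 5))² = (8 + ((3 + 1)²)²)² = (8 + (4²)²)² = (8 + 16²)² = (8 + 256)² = 264² = 69696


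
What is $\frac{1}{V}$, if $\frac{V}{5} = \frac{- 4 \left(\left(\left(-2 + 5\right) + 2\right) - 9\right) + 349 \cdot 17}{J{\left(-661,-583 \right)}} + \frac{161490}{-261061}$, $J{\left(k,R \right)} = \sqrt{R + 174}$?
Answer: $- \frac{1149528334934}{803993612081896407} + \frac{45049031021581 i \sqrt{409}}{1339989353469827345} \approx -1.4298 \cdot 10^{-6} + 0.0006799 i$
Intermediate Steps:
$J{\left(k,R \right)} = \sqrt{174 + R}$
$V = - \frac{807450}{261061} - \frac{29745 i \sqrt{409}}{409}$ ($V = 5 \left(\frac{- 4 \left(\left(\left(-2 + 5\right) + 2\right) - 9\right) + 349 \cdot 17}{\sqrt{174 - 583}} + \frac{161490}{-261061}\right) = 5 \left(\frac{- 4 \left(\left(3 + 2\right) - 9\right) + 5933}{\sqrt{-409}} + 161490 \left(- \frac{1}{261061}\right)\right) = 5 \left(\frac{- 4 \left(5 - 9\right) + 5933}{i \sqrt{409}} - \frac{161490}{261061}\right) = 5 \left(\left(\left(-4\right) \left(-4\right) + 5933\right) \left(- \frac{i \sqrt{409}}{409}\right) - \frac{161490}{261061}\right) = 5 \left(\left(16 + 5933\right) \left(- \frac{i \sqrt{409}}{409}\right) - \frac{161490}{261061}\right) = 5 \left(5949 \left(- \frac{i \sqrt{409}}{409}\right) - \frac{161490}{261061}\right) = 5 \left(- \frac{5949 i \sqrt{409}}{409} - \frac{161490}{261061}\right) = 5 \left(- \frac{161490}{261061} - \frac{5949 i \sqrt{409}}{409}\right) = - \frac{807450}{261061} - \frac{29745 i \sqrt{409}}{409} \approx -3.093 - 1470.8 i$)
$\frac{1}{V} = \frac{1}{- \frac{807450}{261061} - \frac{29745 i \sqrt{409}}{409}}$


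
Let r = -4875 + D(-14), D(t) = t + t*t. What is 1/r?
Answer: -1/4693 ≈ -0.00021308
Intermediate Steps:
D(t) = t + t²
r = -4693 (r = -4875 - 14*(1 - 14) = -4875 - 14*(-13) = -4875 + 182 = -4693)
1/r = 1/(-4693) = -1/4693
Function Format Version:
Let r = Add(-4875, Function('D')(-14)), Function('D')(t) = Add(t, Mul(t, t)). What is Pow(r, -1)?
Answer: Rational(-1, 4693) ≈ -0.00021308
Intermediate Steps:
Function('D')(t) = Add(t, Pow(t, 2))
r = -4693 (r = Add(-4875, Mul(-14, Add(1, -14))) = Add(-4875, Mul(-14, -13)) = Add(-4875, 182) = -4693)
Pow(r, -1) = Pow(-4693, -1) = Rational(-1, 4693)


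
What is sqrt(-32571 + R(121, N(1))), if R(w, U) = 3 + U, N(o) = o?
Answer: I*sqrt(32567) ≈ 180.46*I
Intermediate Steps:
sqrt(-32571 + R(121, N(1))) = sqrt(-32571 + (3 + 1)) = sqrt(-32571 + 4) = sqrt(-32567) = I*sqrt(32567)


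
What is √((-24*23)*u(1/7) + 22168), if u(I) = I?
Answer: 32*√1057/7 ≈ 148.62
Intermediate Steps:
√((-24*23)*u(1/7) + 22168) = √(-24*23/7 + 22168) = √(-552*⅐ + 22168) = √(-552/7 + 22168) = √(154624/7) = 32*√1057/7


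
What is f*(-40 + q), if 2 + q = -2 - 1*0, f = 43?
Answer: -1892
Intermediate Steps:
q = -4 (q = -2 + (-2 - 1*0) = -2 + (-2 + 0) = -2 - 2 = -4)
f*(-40 + q) = 43*(-40 - 4) = 43*(-44) = -1892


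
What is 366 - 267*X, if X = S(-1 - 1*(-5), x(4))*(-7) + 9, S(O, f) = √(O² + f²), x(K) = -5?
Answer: -2037 + 1869*√41 ≈ 9930.4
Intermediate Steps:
X = 9 - 7*√41 (X = √((-1 - 1*(-5))² + (-5)²)*(-7) + 9 = √((-1 + 5)² + 25)*(-7) + 9 = √(4² + 25)*(-7) + 9 = √(16 + 25)*(-7) + 9 = √41*(-7) + 9 = -7*√41 + 9 = 9 - 7*√41 ≈ -35.822)
366 - 267*X = 366 - 267*(9 - 7*√41) = 366 + (-2403 + 1869*√41) = -2037 + 1869*√41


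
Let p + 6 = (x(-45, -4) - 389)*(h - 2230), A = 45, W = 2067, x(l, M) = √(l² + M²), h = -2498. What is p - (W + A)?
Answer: 1837074 - 4728*√2041 ≈ 1.6235e+6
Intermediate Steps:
x(l, M) = √(M² + l²)
p = 1839186 - 4728*√2041 (p = -6 + (√((-4)² + (-45)²) - 389)*(-2498 - 2230) = -6 + (√(16 + 2025) - 389)*(-4728) = -6 + (√2041 - 389)*(-4728) = -6 + (-389 + √2041)*(-4728) = -6 + (1839192 - 4728*√2041) = 1839186 - 4728*√2041 ≈ 1.6256e+6)
p - (W + A) = (1839186 - 4728*√2041) - (2067 + 45) = (1839186 - 4728*√2041) - 1*2112 = (1839186 - 4728*√2041) - 2112 = 1837074 - 4728*√2041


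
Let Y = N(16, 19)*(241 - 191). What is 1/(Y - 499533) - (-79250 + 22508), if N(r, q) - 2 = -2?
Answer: 28344501485/499533 ≈ 56742.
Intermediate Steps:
N(r, q) = 0 (N(r, q) = 2 - 2 = 0)
Y = 0 (Y = 0*(241 - 191) = 0*50 = 0)
1/(Y - 499533) - (-79250 + 22508) = 1/(0 - 499533) - (-79250 + 22508) = 1/(-499533) - 1*(-56742) = -1/499533 + 56742 = 28344501485/499533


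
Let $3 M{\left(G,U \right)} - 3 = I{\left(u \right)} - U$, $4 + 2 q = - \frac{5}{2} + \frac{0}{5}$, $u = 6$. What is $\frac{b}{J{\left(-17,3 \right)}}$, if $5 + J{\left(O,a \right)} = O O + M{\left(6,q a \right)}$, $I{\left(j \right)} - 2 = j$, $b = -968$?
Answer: $- \frac{11616}{3491} \approx -3.3274$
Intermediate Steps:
$q = - \frac{13}{4}$ ($q = -2 + \frac{- \frac{5}{2} + \frac{0}{5}}{2} = -2 + \frac{\left(-5\right) \frac{1}{2} + 0 \cdot \frac{1}{5}}{2} = -2 + \frac{- \frac{5}{2} + 0}{2} = -2 + \frac{1}{2} \left(- \frac{5}{2}\right) = -2 - \frac{5}{4} = - \frac{13}{4} \approx -3.25$)
$I{\left(j \right)} = 2 + j$
$M{\left(G,U \right)} = \frac{11}{3} - \frac{U}{3}$ ($M{\left(G,U \right)} = 1 + \frac{\left(2 + 6\right) - U}{3} = 1 + \frac{8 - U}{3} = 1 - \left(- \frac{8}{3} + \frac{U}{3}\right) = \frac{11}{3} - \frac{U}{3}$)
$J{\left(O,a \right)} = - \frac{4}{3} + O^{2} + \frac{13 a}{12}$ ($J{\left(O,a \right)} = -5 - \left(- \frac{11}{3} - O O + \frac{1}{3} \left(- \frac{13}{4}\right) a\right) = -5 + \left(O^{2} + \left(\frac{11}{3} + \frac{13 a}{12}\right)\right) = -5 + \left(\frac{11}{3} + O^{2} + \frac{13 a}{12}\right) = - \frac{4}{3} + O^{2} + \frac{13 a}{12}$)
$\frac{b}{J{\left(-17,3 \right)}} = - \frac{968}{- \frac{4}{3} + \left(-17\right)^{2} + \frac{13}{12} \cdot 3} = - \frac{968}{- \frac{4}{3} + 289 + \frac{13}{4}} = - \frac{968}{\frac{3491}{12}} = \left(-968\right) \frac{12}{3491} = - \frac{11616}{3491}$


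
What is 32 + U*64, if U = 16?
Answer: 1056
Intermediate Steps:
32 + U*64 = 32 + 16*64 = 32 + 1024 = 1056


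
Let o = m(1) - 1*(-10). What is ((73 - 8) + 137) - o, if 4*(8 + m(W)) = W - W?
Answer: 200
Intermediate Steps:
m(W) = -8 (m(W) = -8 + (W - W)/4 = -8 + (1/4)*0 = -8 + 0 = -8)
o = 2 (o = -8 - 1*(-10) = -8 + 10 = 2)
((73 - 8) + 137) - o = ((73 - 8) + 137) - 1*2 = (65 + 137) - 2 = 202 - 2 = 200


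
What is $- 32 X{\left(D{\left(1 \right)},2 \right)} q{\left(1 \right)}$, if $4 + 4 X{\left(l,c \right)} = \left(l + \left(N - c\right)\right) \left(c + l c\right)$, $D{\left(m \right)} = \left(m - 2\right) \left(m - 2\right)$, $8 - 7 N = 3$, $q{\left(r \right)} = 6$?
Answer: $\frac{1728}{7} \approx 246.86$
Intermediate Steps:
$N = \frac{5}{7}$ ($N = \frac{8}{7} - \frac{3}{7} = \frac{5}{7} \approx 0.71429$)
$D{\left(m \right)} = \left(-2 + m\right)^{2}$ ($D{\left(m \right)} = \left(-2 + m\right) \left(-2 + m\right) = \left(-2 + m\right)^{2}$)
$X{\left(l,c \right)} = -1 + \frac{\left(c + c l\right) \left(\frac{5}{7} + l - c\right)}{4}$ ($X{\left(l,c \right)} = -1 + \frac{\left(l - \left(- \frac{5}{7} + c\right)\right) \left(c + l c\right)}{4} = -1 + \frac{\left(\frac{5}{7} + l - c\right) \left(c + c l\right)}{4} = -1 + \frac{\left(c + c l\right) \left(\frac{5}{7} + l - c\right)}{4}$)
$- 32 X{\left(D{\left(1 \right)},2 \right)} q{\left(1 \right)} = - 32 \left(-1 - \frac{2^{2}}{4} + \frac{5}{28} \cdot 2 - \frac{\left(-2 + 1\right)^{2} \cdot 2^{2}}{4} + \frac{1}{4} \cdot 2 \left(\left(-2 + 1\right)^{2}\right)^{2} + \frac{3}{7} \cdot 2 \left(-2 + 1\right)^{2}\right) 6 = - 32 \left(-1 - 1 + \frac{5}{14} - \frac{1}{4} \left(-1\right)^{2} \cdot 4 + \frac{1}{4} \cdot 2 \left(\left(-1\right)^{2}\right)^{2} + \frac{3}{7} \cdot 2 \left(-1\right)^{2}\right) 6 = - 32 \left(-1 - 1 + \frac{5}{14} - \frac{1}{4} \cdot 4 + \frac{1}{4} \cdot 2 \cdot 1^{2} + \frac{3}{7} \cdot 2 \cdot 1\right) 6 = - 32 \left(-1 - 1 + \frac{5}{14} - 1 + \frac{1}{4} \cdot 2 \cdot 1 + \frac{6}{7}\right) 6 = - 32 \left(-1 - 1 + \frac{5}{14} - 1 + \frac{1}{2} + \frac{6}{7}\right) 6 = \left(-32\right) \left(- \frac{9}{7}\right) 6 = \frac{288}{7} \cdot 6 = \frac{1728}{7}$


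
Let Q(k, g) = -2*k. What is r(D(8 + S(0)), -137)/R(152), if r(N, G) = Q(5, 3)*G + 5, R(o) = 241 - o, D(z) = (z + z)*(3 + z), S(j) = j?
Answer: 1375/89 ≈ 15.449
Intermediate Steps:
D(z) = 2*z*(3 + z) (D(z) = (2*z)*(3 + z) = 2*z*(3 + z))
r(N, G) = 5 - 10*G (r(N, G) = (-2*5)*G + 5 = -10*G + 5 = 5 - 10*G)
r(D(8 + S(0)), -137)/R(152) = (5 - 10*(-137))/(241 - 1*152) = (5 + 1370)/(241 - 152) = 1375/89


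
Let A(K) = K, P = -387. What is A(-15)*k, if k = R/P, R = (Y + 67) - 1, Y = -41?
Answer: 125/129 ≈ 0.96899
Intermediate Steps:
R = 25 (R = (-41 + 67) - 1 = 26 - 1 = 25)
k = -25/387 (k = 25/(-387) = 25*(-1/387) = -25/387 ≈ -0.064600)
A(-15)*k = -15*(-25/387) = 125/129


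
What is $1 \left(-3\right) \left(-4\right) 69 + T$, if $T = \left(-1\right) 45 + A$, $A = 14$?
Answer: $797$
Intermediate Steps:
$T = -31$ ($T = \left(-1\right) 45 + 14 = -45 + 14 = -31$)
$1 \left(-3\right) \left(-4\right) 69 + T = 1 \left(-3\right) \left(-4\right) 69 - 31 = \left(-3\right) \left(-4\right) 69 - 31 = 12 \cdot 69 - 31 = 828 - 31 = 797$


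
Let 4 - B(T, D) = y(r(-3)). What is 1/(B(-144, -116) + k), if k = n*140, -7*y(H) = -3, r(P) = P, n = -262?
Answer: -7/256735 ≈ -2.7265e-5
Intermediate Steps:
y(H) = 3/7 (y(H) = -⅐*(-3) = 3/7)
B(T, D) = 25/7 (B(T, D) = 4 - 1*3/7 = 4 - 3/7 = 25/7)
k = -36680 (k = -262*140 = -36680)
1/(B(-144, -116) + k) = 1/(25/7 - 36680) = 1/(-256735/7) = -7/256735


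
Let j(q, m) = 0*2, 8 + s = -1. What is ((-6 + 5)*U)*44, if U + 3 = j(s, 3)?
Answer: 132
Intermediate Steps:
s = -9 (s = -8 - 1 = -9)
j(q, m) = 0
U = -3 (U = -3 + 0 = -3)
((-6 + 5)*U)*44 = ((-6 + 5)*(-3))*44 = -1*(-3)*44 = 3*44 = 132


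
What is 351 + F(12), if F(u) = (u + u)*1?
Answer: 375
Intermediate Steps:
F(u) = 2*u (F(u) = (2*u)*1 = 2*u)
351 + F(12) = 351 + 2*12 = 351 + 24 = 375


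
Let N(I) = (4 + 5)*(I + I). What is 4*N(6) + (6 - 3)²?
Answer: 441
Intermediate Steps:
N(I) = 18*I (N(I) = 9*(2*I) = 18*I)
4*N(6) + (6 - 3)² = 4*(18*6) + (6 - 3)² = 4*108 + 3² = 432 + 9 = 441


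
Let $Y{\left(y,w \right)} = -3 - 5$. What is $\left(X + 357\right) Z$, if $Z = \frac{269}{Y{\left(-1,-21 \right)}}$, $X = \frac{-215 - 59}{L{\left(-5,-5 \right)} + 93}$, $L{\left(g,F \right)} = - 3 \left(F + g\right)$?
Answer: $- \frac{11738353}{984} \approx -11929.0$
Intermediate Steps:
$L{\left(g,F \right)} = - 3 F - 3 g$
$Y{\left(y,w \right)} = -8$ ($Y{\left(y,w \right)} = -3 - 5 = -8$)
$X = - \frac{274}{123}$ ($X = \frac{-215 - 59}{\left(\left(-3\right) \left(-5\right) - -15\right) + 93} = - \frac{274}{\left(15 + 15\right) + 93} = - \frac{274}{30 + 93} = - \frac{274}{123} \approx -2.2276$)
$Z = - \frac{269}{8}$ ($Z = \frac{269}{-8} = 269 \left(- \frac{1}{8}\right) = - \frac{269}{8} \approx -33.625$)
$\left(X + 357\right) Z = \left(- \frac{274}{123} + 357\right) \left(- \frac{269}{8}\right) = \frac{43637}{123} \left(- \frac{269}{8}\right) = - \frac{11738353}{984}$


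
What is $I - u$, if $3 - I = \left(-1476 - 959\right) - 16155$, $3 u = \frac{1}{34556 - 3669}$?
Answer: $\frac{1722845972}{92661} \approx 18593.0$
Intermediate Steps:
$u = \frac{1}{92661}$ ($u = \frac{1}{3 \left(34556 - 3669\right)} = \frac{1}{3 \cdot 30887} = \frac{1}{3} \cdot \frac{1}{30887} = \frac{1}{92661} \approx 1.0792 \cdot 10^{-5}$)
$I = 18593$ ($I = 3 - \left(\left(-1476 - 959\right) - 16155\right) = 3 - \left(-2435 - 16155\right) = 3 - -18590 = 3 + 18590 = 18593$)
$I - u = 18593 - \frac{1}{92661} = \frac{1722845972}{92661}$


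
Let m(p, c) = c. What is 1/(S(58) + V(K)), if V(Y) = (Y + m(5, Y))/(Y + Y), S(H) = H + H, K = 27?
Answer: 1/117 ≈ 0.0085470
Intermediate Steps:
S(H) = 2*H
V(Y) = 1 (V(Y) = (Y + Y)/(Y + Y) = (2*Y)/((2*Y)) = (2*Y)*(1/(2*Y)) = 1)
1/(S(58) + V(K)) = 1/(2*58 + 1) = 1/(116 + 1) = 1/117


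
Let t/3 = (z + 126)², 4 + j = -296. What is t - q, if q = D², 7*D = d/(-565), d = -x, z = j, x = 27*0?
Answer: 90828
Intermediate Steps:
j = -300 (j = -4 - 296 = -300)
x = 0
z = -300
d = 0 (d = -1*0 = 0)
t = 90828 (t = 3*(-300 + 126)² = 3*(-174)² = 3*30276 = 90828)
D = 0 (D = (0/(-565))/7 = (0*(-1/565))/7 = (⅐)*0 = 0)
q = 0 (q = 0² = 0)
t - q = 90828 - 1*0 = 90828 + 0 = 90828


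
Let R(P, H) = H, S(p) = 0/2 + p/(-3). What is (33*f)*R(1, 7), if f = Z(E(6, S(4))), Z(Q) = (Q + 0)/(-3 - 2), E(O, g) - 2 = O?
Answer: -1848/5 ≈ -369.60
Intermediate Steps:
S(p) = -p/3 (S(p) = 0*(1/2) + p*(-1/3) = 0 - p/3 = -p/3)
E(O, g) = 2 + O
Z(Q) = -Q/5 (Z(Q) = Q/(-5) = Q*(-1/5) = -Q/5)
f = -8/5 (f = -(2 + 6)/5 = -1/5*8 = -8/5 ≈ -1.6000)
(33*f)*R(1, 7) = (33*(-8/5))*7 = -264/5*7 = -1848/5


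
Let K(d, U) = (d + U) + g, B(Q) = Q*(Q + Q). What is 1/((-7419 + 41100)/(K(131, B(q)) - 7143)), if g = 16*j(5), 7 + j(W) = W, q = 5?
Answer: -6994/33681 ≈ -0.20765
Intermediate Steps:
j(W) = -7 + W
B(Q) = 2*Q² (B(Q) = Q*(2*Q) = 2*Q²)
g = -32 (g = 16*(-7 + 5) = 16*(-2) = -32)
K(d, U) = -32 + U + d (K(d, U) = (d + U) - 32 = (U + d) - 32 = -32 + U + d)
1/((-7419 + 41100)/(K(131, B(q)) - 7143)) = 1/((-7419 + 41100)/((-32 + 2*5² + 131) - 7143)) = 1/(33681/((-32 + 2*25 + 131) - 7143)) = 1/(33681/((-32 + 50 + 131) - 7143)) = 1/(33681/(149 - 7143)) = 1/(33681/(-6994)) = 1/(33681*(-1/6994)) = 1/(-33681/6994) = -6994/33681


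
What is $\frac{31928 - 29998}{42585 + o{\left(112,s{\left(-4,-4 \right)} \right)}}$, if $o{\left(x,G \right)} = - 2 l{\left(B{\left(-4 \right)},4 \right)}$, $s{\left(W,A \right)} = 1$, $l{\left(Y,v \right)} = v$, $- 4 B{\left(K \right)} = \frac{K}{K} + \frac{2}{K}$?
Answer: $\frac{1930}{42577} \approx 0.04533$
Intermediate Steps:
$B{\left(K \right)} = - \frac{1}{4} - \frac{1}{2 K}$ ($B{\left(K \right)} = - \frac{\frac{K}{K} + \frac{2}{K}}{4} = - \frac{1 + \frac{2}{K}}{4} = - \frac{1}{4} - \frac{1}{2 K}$)
$o{\left(x,G \right)} = -8$ ($o{\left(x,G \right)} = \left(-2\right) 4 = -8$)
$\frac{31928 - 29998}{42585 + o{\left(112,s{\left(-4,-4 \right)} \right)}} = \frac{31928 - 29998}{42585 - 8} = \frac{1930}{42577}$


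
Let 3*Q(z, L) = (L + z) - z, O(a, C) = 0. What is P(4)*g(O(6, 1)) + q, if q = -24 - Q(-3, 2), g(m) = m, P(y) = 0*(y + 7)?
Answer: -74/3 ≈ -24.667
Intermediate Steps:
P(y) = 0 (P(y) = 0*(7 + y) = 0)
Q(z, L) = L/3 (Q(z, L) = ((L + z) - z)/3 = L/3)
q = -74/3 (q = -24 - 2/3 = -24 - 1*⅔ = -24 - ⅔ = -74/3 ≈ -24.667)
P(4)*g(O(6, 1)) + q = 0*0 - 74/3 = 0 - 74/3 = -74/3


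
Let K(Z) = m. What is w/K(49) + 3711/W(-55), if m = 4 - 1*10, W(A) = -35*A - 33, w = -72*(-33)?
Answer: -745521/1892 ≈ -394.04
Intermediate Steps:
w = 2376
W(A) = -33 - 35*A
m = -6 (m = 4 - 10 = -6)
K(Z) = -6
w/K(49) + 3711/W(-55) = 2376/(-6) + 3711/(-33 - 35*(-55)) = 2376*(-⅙) + 3711/(-33 + 1925) = -396 + 3711/1892 = -745521/1892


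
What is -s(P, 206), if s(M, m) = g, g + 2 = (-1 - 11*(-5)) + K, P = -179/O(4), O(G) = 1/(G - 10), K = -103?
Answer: 51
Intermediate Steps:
O(G) = 1/(-10 + G)
P = 1074 (P = -179/(1/(-10 + 4)) = -179/(1/(-6)) = -179/(-⅙) = -179*(-6) = 1074)
g = -51 (g = -2 + ((-1 - 11*(-5)) - 103) = -2 + ((-1 + 55) - 103) = -2 + (54 - 103) = -2 - 49 = -51)
s(M, m) = -51
-s(P, 206) = -1*(-51) = 51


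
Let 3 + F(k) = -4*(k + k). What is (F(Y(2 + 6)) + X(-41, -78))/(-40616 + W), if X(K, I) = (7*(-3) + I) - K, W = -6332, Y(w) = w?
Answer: 125/46948 ≈ 0.0026625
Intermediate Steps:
F(k) = -3 - 8*k (F(k) = -3 - 4*(k + k) = -3 - 8*k)
X(K, I) = -21 + I - K (X(K, I) = (-21 + I) - K = -21 + I - K)
(F(Y(2 + 6)) + X(-41, -78))/(-40616 + W) = ((-3 - 8*(2 + 6)) + (-21 - 78 - 1*(-41)))/(-40616 - 6332) = ((-3 - 8*8) + (-21 - 78 + 41))/(-46948) = ((-3 - 64) - 58)*(-1/46948) = (-67 - 58)*(-1/46948) = -125*(-1/46948) = 125/46948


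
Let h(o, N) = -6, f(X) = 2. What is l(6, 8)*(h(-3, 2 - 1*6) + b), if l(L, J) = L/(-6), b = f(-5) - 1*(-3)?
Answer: 1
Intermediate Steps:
b = 5 (b = 2 - 1*(-3) = 2 + 3 = 5)
l(L, J) = -L/6 (l(L, J) = L*(-⅙) = -L/6)
l(6, 8)*(h(-3, 2 - 1*6) + b) = (-⅙*6)*(-6 + 5) = -1*(-1) = 1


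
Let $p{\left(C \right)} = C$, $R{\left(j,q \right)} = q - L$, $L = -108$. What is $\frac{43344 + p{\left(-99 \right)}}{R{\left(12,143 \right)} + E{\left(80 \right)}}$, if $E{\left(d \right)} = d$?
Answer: $\frac{43245}{331} \approx 130.65$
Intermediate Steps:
$R{\left(j,q \right)} = 108 + q$ ($R{\left(j,q \right)} = q - -108 = q + 108 = 108 + q$)
$\frac{43344 + p{\left(-99 \right)}}{R{\left(12,143 \right)} + E{\left(80 \right)}} = \frac{43344 - 99}{\left(108 + 143\right) + 80} = \frac{43245}{251 + 80} = \frac{43245}{331}$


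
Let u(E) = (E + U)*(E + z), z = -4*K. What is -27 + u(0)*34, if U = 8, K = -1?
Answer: 1061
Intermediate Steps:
z = 4 (z = -4*(-1) = 4)
u(E) = (4 + E)*(8 + E) (u(E) = (E + 8)*(E + 4) = (8 + E)*(4 + E) = (4 + E)*(8 + E))
-27 + u(0)*34 = -27 + (32 + 0**2 + 12*0)*34 = -27 + (32 + 0 + 0)*34 = -27 + 32*34 = -27 + 1088 = 1061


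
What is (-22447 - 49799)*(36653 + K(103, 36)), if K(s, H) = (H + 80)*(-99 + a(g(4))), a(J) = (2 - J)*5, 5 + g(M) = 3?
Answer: -1985970294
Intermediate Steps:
g(M) = -2 (g(M) = -5 + 3 = -2)
a(J) = 10 - 5*J
K(s, H) = -6320 - 79*H (K(s, H) = (H + 80)*(-99 + (10 - 5*(-2))) = (80 + H)*(-99 + (10 + 10)) = (80 + H)*(-99 + 20) = (80 + H)*(-79) = -6320 - 79*H)
(-22447 - 49799)*(36653 + K(103, 36)) = (-22447 - 49799)*(36653 + (-6320 - 79*36)) = -72246*(36653 + (-6320 - 2844)) = -72246*(36653 - 9164) = -72246*27489 = -1985970294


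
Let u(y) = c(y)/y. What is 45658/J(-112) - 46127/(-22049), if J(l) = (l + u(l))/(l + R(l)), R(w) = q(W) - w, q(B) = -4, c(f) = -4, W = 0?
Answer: 112896491249/69123615 ≈ 1633.3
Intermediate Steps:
u(y) = -4/y
R(w) = -4 - w
J(l) = 1/l - l/4 (J(l) = (l - 4/l)/(l + (-4 - l)) = (l - 4/l)/(-4) = (l - 4/l)*(-¼) = 1/l - l/4)
45658/J(-112) - 46127/(-22049) = 45658/(1/(-112) - ¼*(-112)) - 46127/(-22049) = 45658/(-1/112 + 28) - 46127*(-1/22049) = 45658/(3135/112) + 46127/22049 = 45658*(112/3135) + 46127/22049 = 5113696/3135 + 46127/22049 = 112896491249/69123615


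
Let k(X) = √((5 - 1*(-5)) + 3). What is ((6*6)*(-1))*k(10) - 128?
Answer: -128 - 36*√13 ≈ -257.80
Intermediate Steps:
k(X) = √13 (k(X) = √((5 + 5) + 3) = √(10 + 3) = √13)
((6*6)*(-1))*k(10) - 128 = ((6*6)*(-1))*√13 - 128 = (36*(-1))*√13 - 128 = -36*√13 - 128 = -128 - 36*√13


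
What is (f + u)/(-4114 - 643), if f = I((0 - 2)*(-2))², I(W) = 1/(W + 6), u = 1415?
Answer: -141501/475700 ≈ -0.29746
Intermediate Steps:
I(W) = 1/(6 + W)
f = 1/100 (f = (1/(6 + (0 - 2)*(-2)))² = (1/(6 - 2*(-2)))² = (1/(6 + 4))² = (1/10)² = (⅒)² = 1/100 ≈ 0.010000)
(f + u)/(-4114 - 643) = (1/100 + 1415)/(-4114 - 643) = (141501/100)/(-4757) = (141501/100)*(-1/4757) = -141501/475700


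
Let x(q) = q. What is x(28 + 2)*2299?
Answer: 68970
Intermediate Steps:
x(28 + 2)*2299 = (28 + 2)*2299 = 30*2299 = 68970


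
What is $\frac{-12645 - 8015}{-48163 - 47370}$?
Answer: $\frac{20660}{95533} \approx 0.21626$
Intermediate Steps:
$\frac{-12645 - 8015}{-48163 - 47370} = - \frac{20660}{-95533} = \left(-20660\right) \left(- \frac{1}{95533}\right) = \frac{20660}{95533}$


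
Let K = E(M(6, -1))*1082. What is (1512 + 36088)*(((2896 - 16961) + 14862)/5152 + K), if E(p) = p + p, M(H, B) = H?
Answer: 78600878875/161 ≈ 4.8820e+8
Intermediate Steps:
E(p) = 2*p
K = 12984 (K = (2*6)*1082 = 12*1082 = 12984)
(1512 + 36088)*(((2896 - 16961) + 14862)/5152 + K) = (1512 + 36088)*(((2896 - 16961) + 14862)/5152 + 12984) = 37600*((-14065 + 14862)*(1/5152) + 12984) = 37600*(797*(1/5152) + 12984) = 37600*(797/5152 + 12984) = 37600*(66894365/5152) = 78600878875/161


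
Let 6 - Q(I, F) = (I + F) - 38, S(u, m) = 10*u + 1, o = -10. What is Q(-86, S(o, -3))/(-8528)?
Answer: -229/8528 ≈ -0.026853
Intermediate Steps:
S(u, m) = 1 + 10*u
Q(I, F) = 44 - F - I (Q(I, F) = 6 - ((I + F) - 38) = 6 - ((F + I) - 38) = 6 - (-38 + F + I) = 6 + (38 - F - I) = 44 - F - I)
Q(-86, S(o, -3))/(-8528) = (44 - (1 + 10*(-10)) - 1*(-86))/(-8528) = (44 - (1 - 100) + 86)*(-1/8528) = (44 - 1*(-99) + 86)*(-1/8528) = (44 + 99 + 86)*(-1/8528) = 229*(-1/8528) = -229/8528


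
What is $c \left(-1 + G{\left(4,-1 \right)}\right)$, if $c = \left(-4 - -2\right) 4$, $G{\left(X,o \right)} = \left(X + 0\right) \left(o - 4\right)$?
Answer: $168$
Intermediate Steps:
$G{\left(X,o \right)} = X \left(-4 + o\right)$
$c = -8$ ($c = \left(-4 + 2\right) 4 = \left(-2\right) 4 = -8$)
$c \left(-1 + G{\left(4,-1 \right)}\right) = - 8 \left(-1 + 4 \left(-4 - 1\right)\right) = - 8 \left(-1 + 4 \left(-5\right)\right) = - 8 \left(-1 - 20\right) = \left(-8\right) \left(-21\right) = 168$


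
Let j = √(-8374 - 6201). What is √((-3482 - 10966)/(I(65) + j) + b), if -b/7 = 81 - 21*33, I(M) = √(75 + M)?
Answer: √(4284 - 14448/(2*√35 + 5*I*√583)) ≈ 65.37 + 0.9067*I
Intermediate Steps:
b = 4284 (b = -7*(81 - 21*33) = -7*(81 - 693) = -7*(-612) = 4284)
j = 5*I*√583 (j = √(-14575) = 5*I*√583 ≈ 120.73*I)
√((-3482 - 10966)/(I(65) + j) + b) = √((-3482 - 10966)/(√(75 + 65) + 5*I*√583) + 4284) = √(-14448/(√140 + 5*I*√583) + 4284) = √(-14448/(2*√35 + 5*I*√583) + 4284) = √(4284 - 14448/(2*√35 + 5*I*√583))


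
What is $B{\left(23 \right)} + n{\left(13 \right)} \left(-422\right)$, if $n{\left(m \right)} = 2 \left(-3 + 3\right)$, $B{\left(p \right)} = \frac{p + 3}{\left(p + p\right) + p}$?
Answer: $\frac{26}{69} \approx 0.37681$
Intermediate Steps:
$B{\left(p \right)} = \frac{3 + p}{3 p}$ ($B{\left(p \right)} = \frac{3 + p}{2 p + p} = \frac{3 + p}{3 p}$)
$n{\left(m \right)} = 0$ ($n{\left(m \right)} = 2 \cdot 0 = 0$)
$B{\left(23 \right)} + n{\left(13 \right)} \left(-422\right) = \frac{3 + 23}{3 \cdot 23} + 0 \left(-422\right) = \frac{1}{3} \cdot \frac{1}{23} \cdot 26 + 0 = \frac{26}{69} + 0 = \frac{26}{69}$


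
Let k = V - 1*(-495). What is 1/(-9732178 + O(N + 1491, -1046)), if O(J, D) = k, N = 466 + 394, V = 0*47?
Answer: -1/9731683 ≈ -1.0276e-7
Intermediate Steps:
V = 0
N = 860
k = 495 (k = 0 - 1*(-495) = 0 + 495 = 495)
O(J, D) = 495
1/(-9732178 + O(N + 1491, -1046)) = 1/(-9732178 + 495) = 1/(-9731683) = -1/9731683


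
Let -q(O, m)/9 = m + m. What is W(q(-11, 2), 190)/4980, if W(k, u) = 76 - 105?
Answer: -29/4980 ≈ -0.0058233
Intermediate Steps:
q(O, m) = -18*m (q(O, m) = -9*(m + m) = -18*m)
W(k, u) = -29
W(q(-11, 2), 190)/4980 = -29/4980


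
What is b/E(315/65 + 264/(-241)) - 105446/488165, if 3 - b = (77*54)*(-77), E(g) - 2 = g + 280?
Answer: 163192924423361/145677711135 ≈ 1120.2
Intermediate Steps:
E(g) = 282 + g (E(g) = 2 + (g + 280) = 2 + (280 + g) = 282 + g)
b = 320169 (b = 3 - 77*54*(-77) = 3 - 4158*(-77) = 3 - 1*(-320166) = 3 + 320166 = 320169)
b/E(315/65 + 264/(-241)) - 105446/488165 = 320169/(282 + (315/65 + 264/(-241))) - 105446/488165 = 320169/(282 + (315*(1/65) + 264*(-1/241))) - 105446*1/488165 = 320169/(282 + (63/13 - 264/241)) - 105446/488165 = 320169/(282 + 11751/3133) - 105446/488165 = 320169/(895257/3133) - 105446/488165 = 320169*(3133/895257) - 105446/488165 = 334363159/298419 - 105446/488165 = 163192924423361/145677711135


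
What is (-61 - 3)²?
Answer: 4096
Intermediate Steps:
(-61 - 3)² = (-64)² = 4096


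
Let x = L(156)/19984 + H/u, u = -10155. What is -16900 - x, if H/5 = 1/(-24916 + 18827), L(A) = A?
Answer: -1044155624900197/61784327964 ≈ -16900.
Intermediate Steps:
H = -5/6089 (H = 5/(-24916 + 18827) = 5/(-6089) = 5*(-1/6089) = -5/6089 ≈ -0.00082115)
x = 482308597/61784327964 (x = 156/19984 - 5/6089/(-10155) = 156*(1/19984) - 5/6089*(-1/10155) = 39/4996 + 1/12366759 = 482308597/61784327964 ≈ 0.0078063)
-16900 - x = -16900 - 1*482308597/61784327964 = -16900 - 482308597/61784327964 = -1044155624900197/61784327964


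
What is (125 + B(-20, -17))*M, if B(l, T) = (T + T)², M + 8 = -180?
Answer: -240828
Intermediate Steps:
M = -188 (M = -8 - 180 = -188)
B(l, T) = 4*T² (B(l, T) = (2*T)² = 4*T²)
(125 + B(-20, -17))*M = (125 + 4*(-17)²)*(-188) = (125 + 4*289)*(-188) = (125 + 1156)*(-188) = 1281*(-188) = -240828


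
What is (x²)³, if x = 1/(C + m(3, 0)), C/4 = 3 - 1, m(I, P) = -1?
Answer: 1/117649 ≈ 8.4999e-6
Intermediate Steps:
C = 8 (C = 4*(3 - 1) = 4*2 = 8)
x = ⅐ (x = 1/(8 - 1) = 1/7 = ⅐ ≈ 0.14286)
(x²)³ = ((⅐)²)³ = (1/49)³ = 1/117649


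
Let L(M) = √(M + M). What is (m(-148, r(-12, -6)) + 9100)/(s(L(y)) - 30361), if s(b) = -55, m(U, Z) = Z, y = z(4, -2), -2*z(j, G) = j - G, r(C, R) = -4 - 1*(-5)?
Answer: -9101/30416 ≈ -0.29922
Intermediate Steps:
r(C, R) = 1 (r(C, R) = -4 + 5 = 1)
z(j, G) = G/2 - j/2 (z(j, G) = -(j - G)/2 = G/2 - j/2)
y = -3 (y = (½)*(-2) - ½*4 = -1 - 2 = -3)
L(M) = √2*√M (L(M) = √(2*M) = √2*√M)
(m(-148, r(-12, -6)) + 9100)/(s(L(y)) - 30361) = (1 + 9100)/(-55 - 30361) = 9101/(-30416) = 9101*(-1/30416) = -9101/30416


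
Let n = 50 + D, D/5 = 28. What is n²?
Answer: 36100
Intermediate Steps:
D = 140 (D = 5*28 = 140)
n = 190 (n = 50 + 140 = 190)
n² = 190² = 36100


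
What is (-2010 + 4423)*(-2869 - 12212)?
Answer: -36390453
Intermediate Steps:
(-2010 + 4423)*(-2869 - 12212) = 2413*(-15081) = -36390453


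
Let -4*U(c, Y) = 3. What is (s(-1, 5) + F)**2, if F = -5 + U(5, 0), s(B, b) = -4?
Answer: 1521/16 ≈ 95.063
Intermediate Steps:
U(c, Y) = -3/4 (U(c, Y) = -1/4*3 = -3/4)
F = -23/4 (F = -5 - 3/4 = -23/4 ≈ -5.7500)
(s(-1, 5) + F)**2 = (-4 - 23/4)**2 = (-39/4)**2 = 1521/16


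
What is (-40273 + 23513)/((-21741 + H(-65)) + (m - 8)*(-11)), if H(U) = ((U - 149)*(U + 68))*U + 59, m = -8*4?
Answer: -2095/2561 ≈ -0.81804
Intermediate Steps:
m = -32
H(U) = 59 + U*(-149 + U)*(68 + U) (H(U) = ((-149 + U)*(68 + U))*U + 59 = U*(-149 + U)*(68 + U) + 59 = 59 + U*(-149 + U)*(68 + U))
(-40273 + 23513)/((-21741 + H(-65)) + (m - 8)*(-11)) = (-40273 + 23513)/((-21741 + (59 + (-65)**3 - 10132*(-65) - 81*(-65)**2)) + (-32 - 8)*(-11)) = -16760/((-21741 + (59 - 274625 + 658580 - 81*4225)) - 40*(-11)) = -16760/((-21741 + (59 - 274625 + 658580 - 342225)) + 440) = -16760/((-21741 + 41789) + 440) = -16760/(20048 + 440) = -16760/20488 = -16760*1/20488 = -2095/2561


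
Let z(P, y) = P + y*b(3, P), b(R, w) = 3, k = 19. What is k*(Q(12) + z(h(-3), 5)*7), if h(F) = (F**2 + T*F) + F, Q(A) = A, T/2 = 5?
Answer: -969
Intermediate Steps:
T = 10 (T = 2*5 = 10)
h(F) = F**2 + 11*F (h(F) = (F**2 + 10*F) + F = F**2 + 11*F)
z(P, y) = P + 3*y (z(P, y) = P + y*3 = P + 3*y)
k*(Q(12) + z(h(-3), 5)*7) = 19*(12 + (-3*(11 - 3) + 3*5)*7) = 19*(12 + (-3*8 + 15)*7) = 19*(12 + (-24 + 15)*7) = 19*(12 - 9*7) = 19*(12 - 63) = 19*(-51) = -969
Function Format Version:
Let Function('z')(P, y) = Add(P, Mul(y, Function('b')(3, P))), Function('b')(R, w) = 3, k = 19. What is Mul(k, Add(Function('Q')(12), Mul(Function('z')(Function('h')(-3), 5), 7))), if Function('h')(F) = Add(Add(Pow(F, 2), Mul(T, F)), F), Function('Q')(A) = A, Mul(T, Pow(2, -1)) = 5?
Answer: -969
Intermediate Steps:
T = 10 (T = Mul(2, 5) = 10)
Function('h')(F) = Add(Pow(F, 2), Mul(11, F)) (Function('h')(F) = Add(Add(Pow(F, 2), Mul(10, F)), F) = Add(Pow(F, 2), Mul(11, F)))
Function('z')(P, y) = Add(P, Mul(3, y)) (Function('z')(P, y) = Add(P, Mul(y, 3)) = Add(P, Mul(3, y)))
Mul(k, Add(Function('Q')(12), Mul(Function('z')(Function('h')(-3), 5), 7))) = Mul(19, Add(12, Mul(Add(Mul(-3, Add(11, -3)), Mul(3, 5)), 7))) = Mul(19, Add(12, Mul(Add(Mul(-3, 8), 15), 7))) = Mul(19, Add(12, Mul(Add(-24, 15), 7))) = Mul(19, Add(12, Mul(-9, 7))) = Mul(19, Add(12, -63)) = Mul(19, -51) = -969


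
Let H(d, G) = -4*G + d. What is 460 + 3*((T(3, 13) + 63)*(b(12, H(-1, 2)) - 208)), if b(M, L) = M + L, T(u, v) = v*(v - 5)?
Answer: -102245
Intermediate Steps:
H(d, G) = d - 4*G
T(u, v) = v*(-5 + v)
b(M, L) = L + M
460 + 3*((T(3, 13) + 63)*(b(12, H(-1, 2)) - 208)) = 460 + 3*((13*(-5 + 13) + 63)*(((-1 - 4*2) + 12) - 208)) = 460 + 3*((13*8 + 63)*(((-1 - 8) + 12) - 208)) = 460 + 3*((104 + 63)*((-9 + 12) - 208)) = 460 + 3*(167*(3 - 208)) = 460 + 3*(167*(-205)) = 460 + 3*(-34235) = 460 - 102705 = -102245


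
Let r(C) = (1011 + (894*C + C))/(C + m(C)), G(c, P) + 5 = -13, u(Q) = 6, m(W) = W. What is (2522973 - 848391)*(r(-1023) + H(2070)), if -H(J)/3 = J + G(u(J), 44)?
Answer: -3260020976394/341 ≈ -9.5602e+9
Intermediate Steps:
G(c, P) = -18 (G(c, P) = -5 - 13 = -18)
H(J) = 54 - 3*J (H(J) = -3*(J - 18) = -3*(-18 + J) = 54 - 3*J)
r(C) = (1011 + 895*C)/(2*C) (r(C) = (1011 + (894*C + C))/(C + C) = (1011 + 895*C)/((2*C)) = (1011 + 895*C)*(1/(2*C)) = (1011 + 895*C)/(2*C))
(2522973 - 848391)*(r(-1023) + H(2070)) = (2522973 - 848391)*((½)*(1011 + 895*(-1023))/(-1023) + (54 - 3*2070)) = 1674582*((½)*(-1/1023)*(1011 - 915585) + (54 - 6210)) = 1674582*((½)*(-1/1023)*(-914574) - 6156) = 1674582*(152429/341 - 6156) = 1674582*(-1946767/341) = -3260020976394/341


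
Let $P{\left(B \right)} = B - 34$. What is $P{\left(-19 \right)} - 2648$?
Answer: $-2701$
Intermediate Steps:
$P{\left(B \right)} = -34 + B$ ($P{\left(B \right)} = B - 34 = -34 + B$)
$P{\left(-19 \right)} - 2648 = \left(-34 - 19\right) - 2648 = -53 - 2648 = -2701$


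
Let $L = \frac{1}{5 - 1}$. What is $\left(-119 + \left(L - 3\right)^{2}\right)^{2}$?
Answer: $\frac{3179089}{256} \approx 12418.0$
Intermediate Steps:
$L = \frac{1}{4} \approx 0.25$
$\left(-119 + \left(L - 3\right)^{2}\right)^{2} = \left(-119 + \left(\frac{1}{4} - 3\right)^{2}\right)^{2} = \left(-119 + \left(- \frac{11}{4}\right)^{2}\right)^{2} = \left(-119 + \frac{121}{16}\right)^{2} = \left(- \frac{1783}{16}\right)^{2} = \frac{3179089}{256}$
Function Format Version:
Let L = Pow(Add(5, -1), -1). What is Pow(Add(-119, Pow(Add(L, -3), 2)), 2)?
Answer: Rational(3179089, 256) ≈ 12418.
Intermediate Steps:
L = Rational(1, 4) (L = Pow(4, -1) = Rational(1, 4) ≈ 0.25000)
Pow(Add(-119, Pow(Add(L, -3), 2)), 2) = Pow(Add(-119, Pow(Add(Rational(1, 4), -3), 2)), 2) = Pow(Add(-119, Pow(Rational(-11, 4), 2)), 2) = Pow(Add(-119, Rational(121, 16)), 2) = Pow(Rational(-1783, 16), 2) = Rational(3179089, 256)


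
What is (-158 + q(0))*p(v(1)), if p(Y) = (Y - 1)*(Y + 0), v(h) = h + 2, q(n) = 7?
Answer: -906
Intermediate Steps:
v(h) = 2 + h
p(Y) = Y*(-1 + Y) (p(Y) = (-1 + Y)*Y = Y*(-1 + Y))
(-158 + q(0))*p(v(1)) = (-158 + 7)*((2 + 1)*(-1 + (2 + 1))) = -453*(-1 + 3) = -453*2 = -151*6 = -906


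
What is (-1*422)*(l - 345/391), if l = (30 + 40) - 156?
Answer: 623294/17 ≈ 36664.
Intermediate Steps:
l = -86 (l = 70 - 156 = -86)
(-1*422)*(l - 345/391) = (-1*422)*(-86 - 345/391) = -422*(-86 - 345*1/391) = -422*(-86 - 15/17) = -422*(-1477/17) = 623294/17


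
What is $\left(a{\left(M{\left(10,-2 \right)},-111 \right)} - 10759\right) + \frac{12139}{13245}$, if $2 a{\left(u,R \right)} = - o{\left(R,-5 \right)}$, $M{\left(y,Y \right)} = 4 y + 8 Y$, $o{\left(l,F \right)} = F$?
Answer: $- \frac{284915407}{26490} \approx -10756.0$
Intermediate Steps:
$a{\left(u,R \right)} = \frac{5}{2}$ ($a{\left(u,R \right)} = \frac{\left(-1\right) \left(-5\right)}{2} = \frac{1}{2} \cdot 5 = \frac{5}{2}$)
$\left(a{\left(M{\left(10,-2 \right)},-111 \right)} - 10759\right) + \frac{12139}{13245} = \left(\frac{5}{2} - 10759\right) + \frac{12139}{13245} = - \frac{21513}{2} + 12139 \cdot \frac{1}{13245} = - \frac{21513}{2} + \frac{12139}{13245} = - \frac{284915407}{26490}$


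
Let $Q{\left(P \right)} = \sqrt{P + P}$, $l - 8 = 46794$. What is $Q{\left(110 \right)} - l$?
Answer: $-46802 + 2 \sqrt{55} \approx -46787.0$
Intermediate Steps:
$l = 46802$ ($l = 8 + 46794 = 46802$)
$Q{\left(P \right)} = \sqrt{2} \sqrt{P}$ ($Q{\left(P \right)} = \sqrt{2 P} = \sqrt{2} \sqrt{P}$)
$Q{\left(110 \right)} - l = \sqrt{2} \sqrt{110} - 46802 = 2 \sqrt{55} - 46802 = -46802 + 2 \sqrt{55}$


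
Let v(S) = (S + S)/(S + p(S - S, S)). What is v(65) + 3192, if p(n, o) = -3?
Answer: 99017/31 ≈ 3194.1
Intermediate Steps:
v(S) = 2*S/(-3 + S) (v(S) = (S + S)/(S - 3) = (2*S)/(-3 + S) = 2*S/(-3 + S))
v(65) + 3192 = 2*65/(-3 + 65) + 3192 = 2*65/62 + 3192 = 2*65*(1/62) + 3192 = 65/31 + 3192 = 99017/31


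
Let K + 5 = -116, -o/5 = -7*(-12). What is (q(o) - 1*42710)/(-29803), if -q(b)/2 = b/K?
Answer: 5168750/3606163 ≈ 1.4333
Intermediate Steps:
o = -420 (o = -(-35)*(-12) = -5*84 = -420)
K = -121 (K = -5 - 116 = -121)
q(b) = 2*b/121 (q(b) = -2*b/(-121) = -2*b*(-1)/121 = -(-2)*b/121 = 2*b/121)
(q(o) - 1*42710)/(-29803) = ((2/121)*(-420) - 1*42710)/(-29803) = (-840/121 - 42710)*(-1/29803) = -5168750/121*(-1/29803) = 5168750/3606163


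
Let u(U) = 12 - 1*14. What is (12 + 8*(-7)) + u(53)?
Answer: -46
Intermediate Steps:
u(U) = -2 (u(U) = 12 - 14 = -2)
(12 + 8*(-7)) + u(53) = (12 + 8*(-7)) - 2 = (12 - 56) - 2 = -44 - 2 = -46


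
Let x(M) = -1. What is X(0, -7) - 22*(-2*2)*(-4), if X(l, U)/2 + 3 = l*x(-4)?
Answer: -358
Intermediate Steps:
X(l, U) = -6 - 2*l (X(l, U) = -6 + 2*(l*(-1)) = -6 + 2*(-l) = -6 - 2*l)
X(0, -7) - 22*(-2*2)*(-4) = (-6 - 2*0) - 22*(-2*2)*(-4) = (-6 + 0) - (-88)*(-4) = -6 - 22*16 = -6 - 352 = -358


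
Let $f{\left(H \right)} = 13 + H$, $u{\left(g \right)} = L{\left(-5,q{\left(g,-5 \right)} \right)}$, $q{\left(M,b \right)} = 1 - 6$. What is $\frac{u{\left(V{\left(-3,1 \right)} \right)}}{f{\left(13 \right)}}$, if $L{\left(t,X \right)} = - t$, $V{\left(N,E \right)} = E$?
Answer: $\frac{5}{26} \approx 0.19231$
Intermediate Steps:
$q{\left(M,b \right)} = -5$ ($q{\left(M,b \right)} = 1 - 6 = -5$)
$u{\left(g \right)} = 5$ ($u{\left(g \right)} = \left(-1\right) \left(-5\right) = 5$)
$\frac{u{\left(V{\left(-3,1 \right)} \right)}}{f{\left(13 \right)}} = \frac{5}{13 + 13} = \frac{5}{26}$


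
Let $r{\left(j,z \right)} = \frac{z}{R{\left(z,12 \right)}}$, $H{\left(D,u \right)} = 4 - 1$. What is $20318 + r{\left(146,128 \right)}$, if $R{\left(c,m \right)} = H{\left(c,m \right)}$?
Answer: $\frac{61082}{3} \approx 20361.0$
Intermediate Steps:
$H{\left(D,u \right)} = 3$ ($H{\left(D,u \right)} = 4 - 1 = 3$)
$R{\left(c,m \right)} = 3$
$r{\left(j,z \right)} = \frac{z}{3}$
$20318 + r{\left(146,128 \right)} = 20318 + \frac{1}{3} \cdot 128 = 20318 + \frac{128}{3} = \frac{61082}{3}$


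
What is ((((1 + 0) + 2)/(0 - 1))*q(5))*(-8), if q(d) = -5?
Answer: -120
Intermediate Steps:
((((1 + 0) + 2)/(0 - 1))*q(5))*(-8) = ((((1 + 0) + 2)/(0 - 1))*(-5))*(-8) = (((1 + 2)/(-1))*(-5))*(-8) = ((3*(-1))*(-5))*(-8) = -3*(-5)*(-8) = 15*(-8) = -120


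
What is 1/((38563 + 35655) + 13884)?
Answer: 1/88102 ≈ 1.1350e-5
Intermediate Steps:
1/((38563 + 35655) + 13884) = 1/(74218 + 13884) = 1/88102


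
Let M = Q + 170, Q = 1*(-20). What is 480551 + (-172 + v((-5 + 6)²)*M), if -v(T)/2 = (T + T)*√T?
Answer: 479779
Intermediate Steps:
Q = -20
v(T) = -4*T^(3/2) (v(T) = -2*(T + T)*√T = -2*2*T*√T = -4*T^(3/2))
M = 150 (M = -20 + 170 = 150)
480551 + (-172 + v((-5 + 6)²)*M) = 480551 + (-172 - 4*((-5 + 6)²)^(3/2)*150) = 480551 + (-172 - 4*(1²)^(3/2)*150) = 480551 + (-172 - 4*1^(3/2)*150) = 480551 + (-172 - 4*1*150) = 480551 + (-172 - 4*150) = 480551 + (-172 - 600) = 480551 - 772 = 479779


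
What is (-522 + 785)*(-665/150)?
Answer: -34979/30 ≈ -1166.0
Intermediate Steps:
(-522 + 785)*(-665/150) = 263*(-665*1/150) = 263*(-133/30) = -34979/30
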